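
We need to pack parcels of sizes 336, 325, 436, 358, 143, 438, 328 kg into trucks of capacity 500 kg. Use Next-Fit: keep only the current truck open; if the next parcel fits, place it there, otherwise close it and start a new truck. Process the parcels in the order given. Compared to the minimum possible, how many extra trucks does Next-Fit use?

1

Next-Fit: [336] [325] [436] [358] [143] [438] [328] → 7 trucks.
6 parcels exceed 250 kg (half the capacity), and no two of those can share a truck, so at least 6 trucks are needed.
An optimal packing achieves that bound: [438] [436] [358] [336,143] [328] [325] → 6 trucks.
Excess: 7 − 6 = 1.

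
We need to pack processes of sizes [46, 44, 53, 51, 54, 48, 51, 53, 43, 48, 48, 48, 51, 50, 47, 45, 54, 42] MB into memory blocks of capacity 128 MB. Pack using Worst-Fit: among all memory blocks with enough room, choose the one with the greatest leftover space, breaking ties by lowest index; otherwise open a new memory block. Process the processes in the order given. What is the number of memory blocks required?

Put 46 MB in memory block 1; 82 MB remain.
Put 44 MB in memory block 1; 38 MB remain.
Put 53 MB in memory block 2; 75 MB remain.
Put 51 MB in memory block 2; 24 MB remain.
Put 54 MB in memory block 3; 74 MB remain.
Put 48 MB in memory block 3; 26 MB remain.
Put 51 MB in memory block 4; 77 MB remain.
Put 53 MB in memory block 4; 24 MB remain.
Put 43 MB in memory block 5; 85 MB remain.
Put 48 MB in memory block 5; 37 MB remain.
Put 48 MB in memory block 6; 80 MB remain.
Put 48 MB in memory block 6; 32 MB remain.
Put 51 MB in memory block 7; 77 MB remain.
Put 50 MB in memory block 7; 27 MB remain.
Put 47 MB in memory block 8; 81 MB remain.
Put 45 MB in memory block 8; 36 MB remain.
Put 54 MB in memory block 9; 74 MB remain.
Put 42 MB in memory block 9; 32 MB remain.
Final memory blocks: [46,44] [53,51] [54,48] [51,53] [43,48] [48,48] [51,50] [47,45] [54,42].

9 memory blocks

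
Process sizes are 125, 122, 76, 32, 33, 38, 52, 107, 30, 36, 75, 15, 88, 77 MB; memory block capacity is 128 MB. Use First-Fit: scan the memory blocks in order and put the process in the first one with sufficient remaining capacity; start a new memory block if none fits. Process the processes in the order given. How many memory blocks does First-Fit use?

9

memory block 1: place 125 MB, 3 MB left
memory block 2: place 122 MB, 6 MB left
memory block 3: place 76 MB, 52 MB left
memory block 3: place 32 MB, 20 MB left
memory block 4: place 33 MB, 95 MB left
memory block 4: place 38 MB, 57 MB left
memory block 4: place 52 MB, 5 MB left
memory block 5: place 107 MB, 21 MB left
memory block 6: place 30 MB, 98 MB left
memory block 6: place 36 MB, 62 MB left
memory block 7: place 75 MB, 53 MB left
memory block 3: place 15 MB, 5 MB left
memory block 8: place 88 MB, 40 MB left
memory block 9: place 77 MB, 51 MB left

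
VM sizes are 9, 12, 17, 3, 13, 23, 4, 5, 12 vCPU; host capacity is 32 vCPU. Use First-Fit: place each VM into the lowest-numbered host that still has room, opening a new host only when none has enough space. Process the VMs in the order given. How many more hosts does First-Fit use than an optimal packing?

0

First-Fit: [9,12,3,4] [17,13] [23,5] [12] → 4 hosts.
Total size 98 vCPU; any packing needs at least ⌈98/32⌉ = 4 hosts.
So 4 is already optimal.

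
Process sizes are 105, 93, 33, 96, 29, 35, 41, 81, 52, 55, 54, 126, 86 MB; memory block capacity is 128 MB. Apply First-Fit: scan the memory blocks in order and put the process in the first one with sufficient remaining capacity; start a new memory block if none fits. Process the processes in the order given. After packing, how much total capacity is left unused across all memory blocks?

138

105 MB → memory block 1 (remaining 23 MB)
93 MB → memory block 2 (remaining 35 MB)
33 MB → memory block 2 (remaining 2 MB)
96 MB → memory block 3 (remaining 32 MB)
29 MB → memory block 3 (remaining 3 MB)
35 MB → memory block 4 (remaining 93 MB)
41 MB → memory block 4 (remaining 52 MB)
81 MB → memory block 5 (remaining 47 MB)
52 MB → memory block 4 (remaining 0 MB)
55 MB → memory block 6 (remaining 73 MB)
54 MB → memory block 6 (remaining 19 MB)
126 MB → memory block 7 (remaining 2 MB)
86 MB → memory block 8 (remaining 42 MB)
8 memory blocks × 128 MB = 1024 MB; used 886 MB; unused 138 MB.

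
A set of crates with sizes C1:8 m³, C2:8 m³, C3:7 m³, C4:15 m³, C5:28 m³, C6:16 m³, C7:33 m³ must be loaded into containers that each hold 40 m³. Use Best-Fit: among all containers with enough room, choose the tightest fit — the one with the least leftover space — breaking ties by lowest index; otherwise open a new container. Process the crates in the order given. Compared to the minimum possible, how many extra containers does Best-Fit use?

Best-Fit: [8,8,7,15] [28] [16] [33] → 4 containers.
Total size 115 m³; any packing needs at least ⌈115/40⌉ = 3 containers.
An optimal packing achieves that bound: [33,7] [28,8] [16,15,8] → 3 containers.
Excess: 4 − 3 = 1.

1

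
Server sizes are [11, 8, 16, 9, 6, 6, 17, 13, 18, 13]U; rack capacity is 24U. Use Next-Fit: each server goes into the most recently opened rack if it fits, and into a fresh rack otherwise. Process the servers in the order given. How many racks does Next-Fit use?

11U → rack 1 (remaining 13U)
8U → rack 1 (remaining 5U)
16U → rack 2 (remaining 8U)
9U → rack 3 (remaining 15U)
6U → rack 3 (remaining 9U)
6U → rack 3 (remaining 3U)
17U → rack 4 (remaining 7U)
13U → rack 5 (remaining 11U)
18U → rack 6 (remaining 6U)
13U → rack 7 (remaining 11U)

7 racks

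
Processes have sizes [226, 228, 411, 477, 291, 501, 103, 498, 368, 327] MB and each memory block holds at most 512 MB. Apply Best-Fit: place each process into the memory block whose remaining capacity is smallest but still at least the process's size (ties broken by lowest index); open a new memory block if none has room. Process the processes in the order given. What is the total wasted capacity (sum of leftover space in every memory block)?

226 MB → memory block 1 (remaining 286 MB)
228 MB → memory block 1 (remaining 58 MB)
411 MB → memory block 2 (remaining 101 MB)
477 MB → memory block 3 (remaining 35 MB)
291 MB → memory block 4 (remaining 221 MB)
501 MB → memory block 5 (remaining 11 MB)
103 MB → memory block 4 (remaining 118 MB)
498 MB → memory block 6 (remaining 14 MB)
368 MB → memory block 7 (remaining 144 MB)
327 MB → memory block 8 (remaining 185 MB)
8 memory blocks × 512 MB = 4096 MB; used 3430 MB; unused 666 MB.

666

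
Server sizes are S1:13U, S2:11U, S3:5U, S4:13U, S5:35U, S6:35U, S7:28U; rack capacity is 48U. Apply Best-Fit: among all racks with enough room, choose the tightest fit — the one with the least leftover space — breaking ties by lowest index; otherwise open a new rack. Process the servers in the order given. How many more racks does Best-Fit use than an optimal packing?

1

Best-Fit: [13,11,5,13] [35] [35] [28] → 4 racks.
Total size 140U; any packing needs at least ⌈140/48⌉ = 3 racks.
An optimal packing achieves that bound: [35,13] [35,13] [28,11,5] → 3 racks.
Excess: 4 − 3 = 1.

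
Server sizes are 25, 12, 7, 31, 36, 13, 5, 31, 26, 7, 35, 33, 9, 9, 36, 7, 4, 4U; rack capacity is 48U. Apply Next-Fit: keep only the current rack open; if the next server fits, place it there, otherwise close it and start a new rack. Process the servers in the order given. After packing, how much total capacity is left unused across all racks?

150

Put 25U in rack 1; 23U remain.
Put 12U in rack 1; 11U remain.
Put 7U in rack 1; 4U remain.
Put 31U in rack 2; 17U remain.
Put 36U in rack 3; 12U remain.
Put 13U in rack 4; 35U remain.
Put 5U in rack 4; 30U remain.
Put 31U in rack 5; 17U remain.
Put 26U in rack 6; 22U remain.
Put 7U in rack 6; 15U remain.
Put 35U in rack 7; 13U remain.
Put 33U in rack 8; 15U remain.
Put 9U in rack 8; 6U remain.
Put 9U in rack 9; 39U remain.
Put 36U in rack 9; 3U remain.
Put 7U in rack 10; 41U remain.
Put 4U in rack 10; 37U remain.
Put 4U in rack 10; 33U remain.
10 racks × 48U = 480U; used 330U; unused 150U.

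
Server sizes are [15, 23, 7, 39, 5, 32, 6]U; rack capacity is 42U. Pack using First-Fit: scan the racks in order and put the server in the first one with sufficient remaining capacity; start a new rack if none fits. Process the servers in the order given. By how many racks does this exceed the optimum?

0

First-Fit: [15,23] [7,5,6] [39] [32] → 4 racks.
Total size 127U; any packing needs at least ⌈127/42⌉ = 4 racks.
So 4 is already optimal.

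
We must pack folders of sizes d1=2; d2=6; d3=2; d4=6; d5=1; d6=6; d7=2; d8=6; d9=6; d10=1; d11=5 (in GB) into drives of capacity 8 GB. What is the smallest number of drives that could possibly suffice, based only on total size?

6

Total size = 2 + 6 + 2 + 6 + 1 + 6 + 2 + 6 + 6 + 1 + 5 = 43 GB.
⌈43 / 8⌉ = 6.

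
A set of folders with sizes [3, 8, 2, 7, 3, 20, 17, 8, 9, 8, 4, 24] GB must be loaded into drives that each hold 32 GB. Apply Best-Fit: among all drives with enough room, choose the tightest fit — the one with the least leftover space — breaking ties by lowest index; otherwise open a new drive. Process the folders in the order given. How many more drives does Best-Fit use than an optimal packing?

0

Best-Fit: [3,8,2,7,3,8] [20,9] [17,8,4] [24] → 4 drives.
Total size 113 GB; any packing needs at least ⌈113/32⌉ = 4 drives.
So 4 is already optimal.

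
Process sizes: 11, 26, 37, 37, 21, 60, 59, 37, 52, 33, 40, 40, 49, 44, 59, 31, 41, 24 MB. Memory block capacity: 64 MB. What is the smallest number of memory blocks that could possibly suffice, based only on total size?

Total size = 11 + 26 + 37 + 37 + 21 + 60 + 59 + 37 + 52 + 33 + 40 + 40 + 49 + 44 + 59 + 31 + 41 + 24 = 701 MB.
⌈701 / 64⌉ = 11.

11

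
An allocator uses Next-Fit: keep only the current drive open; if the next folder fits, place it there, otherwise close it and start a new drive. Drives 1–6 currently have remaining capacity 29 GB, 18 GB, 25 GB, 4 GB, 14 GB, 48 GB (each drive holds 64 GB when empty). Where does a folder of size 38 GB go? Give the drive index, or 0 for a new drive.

Next-Fit only looks at drive 6, which has 48 GB free.
38 GB fits there.

6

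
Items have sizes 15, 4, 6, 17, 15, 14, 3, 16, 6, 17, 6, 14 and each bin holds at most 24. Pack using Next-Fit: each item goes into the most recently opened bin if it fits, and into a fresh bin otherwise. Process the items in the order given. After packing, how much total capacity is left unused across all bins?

35

bin 1: place 15, 9 left
bin 1: place 4, 5 left
bin 2: place 6, 18 left
bin 2: place 17, 1 left
bin 3: place 15, 9 left
bin 4: place 14, 10 left
bin 4: place 3, 7 left
bin 5: place 16, 8 left
bin 5: place 6, 2 left
bin 6: place 17, 7 left
bin 6: place 6, 1 left
bin 7: place 14, 10 left
7 bins × 24 = 168; used 133; unused 35.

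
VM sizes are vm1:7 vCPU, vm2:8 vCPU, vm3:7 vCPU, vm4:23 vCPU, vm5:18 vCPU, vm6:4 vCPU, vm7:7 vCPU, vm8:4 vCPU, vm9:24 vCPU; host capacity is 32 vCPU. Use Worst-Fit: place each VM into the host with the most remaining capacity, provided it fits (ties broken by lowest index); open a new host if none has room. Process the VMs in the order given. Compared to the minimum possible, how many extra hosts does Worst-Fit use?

Worst-Fit: [7,8,7,7] [23] [18,4,4] [24] → 4 hosts.
Total size 102 vCPU; any packing needs at least ⌈102/32⌉ = 4 hosts.
So 4 is already optimal.

0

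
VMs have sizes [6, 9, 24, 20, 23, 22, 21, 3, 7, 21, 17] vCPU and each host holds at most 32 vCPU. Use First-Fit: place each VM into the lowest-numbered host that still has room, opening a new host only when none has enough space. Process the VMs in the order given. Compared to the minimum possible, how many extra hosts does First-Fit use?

1

First-Fit: [6,9,3,7] [24] [20] [23] [22] [21] [21] [17] → 8 hosts.
7 VMs exceed 16 vCPU (half the capacity), and no two of those can share a host, so at least 7 hosts are needed.
An optimal packing achieves that bound: [24,7] [23,9] [22,6,3] [21] [21] [20] [17] → 7 hosts.
Excess: 8 − 7 = 1.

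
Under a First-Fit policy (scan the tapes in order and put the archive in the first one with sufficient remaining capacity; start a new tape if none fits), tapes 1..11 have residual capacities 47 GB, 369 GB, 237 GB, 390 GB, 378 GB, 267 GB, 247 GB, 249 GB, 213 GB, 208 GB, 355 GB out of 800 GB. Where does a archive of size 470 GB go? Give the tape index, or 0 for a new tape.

0

No tape has ≥ 470 GB free, so a new tape is opened.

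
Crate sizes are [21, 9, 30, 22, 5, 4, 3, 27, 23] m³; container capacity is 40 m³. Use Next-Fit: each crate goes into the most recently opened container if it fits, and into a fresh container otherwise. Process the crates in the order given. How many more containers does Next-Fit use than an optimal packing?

Next-Fit: [21,9] [30] [22,5,4,3] [27] [23] → 5 containers.
5 crates exceed 20 m³ (half the capacity), and no two of those can share a container, so at least 5 containers are needed.
So 5 is already optimal.

0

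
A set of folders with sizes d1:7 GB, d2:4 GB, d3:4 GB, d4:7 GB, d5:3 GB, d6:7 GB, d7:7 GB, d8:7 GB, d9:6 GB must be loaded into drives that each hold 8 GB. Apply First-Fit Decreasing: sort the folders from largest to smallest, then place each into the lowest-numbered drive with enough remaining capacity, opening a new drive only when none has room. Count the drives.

8 drives

Sorted descending: 7, 7, 7, 7, 7, 6, 4, 4, 3.
7 GB → drive 1 (remaining 1 GB)
7 GB → drive 2 (remaining 1 GB)
7 GB → drive 3 (remaining 1 GB)
7 GB → drive 4 (remaining 1 GB)
7 GB → drive 5 (remaining 1 GB)
6 GB → drive 6 (remaining 2 GB)
4 GB → drive 7 (remaining 4 GB)
4 GB → drive 7 (remaining 0 GB)
3 GB → drive 8 (remaining 5 GB)
Final drives: [7] [7] [7] [7] [7] [6] [4,4] [3].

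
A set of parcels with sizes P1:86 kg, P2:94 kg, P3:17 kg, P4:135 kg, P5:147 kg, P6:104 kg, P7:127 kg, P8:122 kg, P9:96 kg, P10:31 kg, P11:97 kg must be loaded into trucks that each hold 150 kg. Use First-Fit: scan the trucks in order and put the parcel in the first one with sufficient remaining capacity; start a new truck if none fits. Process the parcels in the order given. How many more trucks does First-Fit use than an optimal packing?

0

First-Fit: [86,17,31] [94] [135] [147] [104] [127] [122] [96] [97] → 9 trucks.
9 parcels exceed 75 kg (half the capacity), and no two of those can share a truck, so at least 9 trucks are needed.
So 9 is already optimal.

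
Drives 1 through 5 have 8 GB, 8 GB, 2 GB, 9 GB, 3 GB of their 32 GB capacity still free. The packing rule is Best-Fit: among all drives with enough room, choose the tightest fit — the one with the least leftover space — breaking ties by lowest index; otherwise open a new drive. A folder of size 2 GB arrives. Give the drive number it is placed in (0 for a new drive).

Drives with room: drive 1 (8 GB), drive 2 (8 GB), drive 3 (2 GB), drive 4 (9 GB), drive 5 (3 GB).
Tightest fit is drive 3 with 2 GB free.

3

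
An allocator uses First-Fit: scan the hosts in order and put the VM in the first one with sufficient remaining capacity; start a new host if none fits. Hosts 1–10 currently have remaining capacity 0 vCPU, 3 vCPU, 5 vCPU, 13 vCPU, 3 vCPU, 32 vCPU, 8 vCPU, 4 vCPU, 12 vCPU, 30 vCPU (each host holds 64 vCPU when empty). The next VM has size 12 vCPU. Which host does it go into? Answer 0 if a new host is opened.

4

Hosts with room: host 4 (13 vCPU), host 6 (32 vCPU), host 9 (12 vCPU), host 10 (30 vCPU).
The first with room is host 4.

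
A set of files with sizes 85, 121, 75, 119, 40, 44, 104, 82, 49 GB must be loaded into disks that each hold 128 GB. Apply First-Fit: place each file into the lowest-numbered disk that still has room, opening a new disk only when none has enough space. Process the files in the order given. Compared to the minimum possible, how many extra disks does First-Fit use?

First-Fit: [85,40] [121] [75,44] [119] [104] [82] [49] → 7 disks.
Total size 719 GB; any packing needs at least ⌈719/128⌉ = 6 disks.
An optimal packing achieves that bound: [121] [119] [104] [85,40] [82,44] [75,49] → 6 disks.
Excess: 7 − 6 = 1.

1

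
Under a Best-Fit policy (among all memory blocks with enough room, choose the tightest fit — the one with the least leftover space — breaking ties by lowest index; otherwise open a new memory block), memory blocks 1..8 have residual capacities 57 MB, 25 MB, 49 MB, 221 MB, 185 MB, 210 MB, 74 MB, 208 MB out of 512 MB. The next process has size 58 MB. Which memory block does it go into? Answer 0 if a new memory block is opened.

7

Memory blocks with room: memory block 4 (221 MB), memory block 5 (185 MB), memory block 6 (210 MB), memory block 7 (74 MB), memory block 8 (208 MB).
Tightest fit is memory block 7 with 74 MB free.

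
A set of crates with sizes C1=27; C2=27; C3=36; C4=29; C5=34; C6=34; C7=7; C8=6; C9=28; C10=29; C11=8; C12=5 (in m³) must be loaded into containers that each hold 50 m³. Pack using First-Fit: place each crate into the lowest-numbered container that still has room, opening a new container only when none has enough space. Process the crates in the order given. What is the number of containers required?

C1 (27 m³) → container 1 (remaining 23 m³)
C2 (27 m³) → container 2 (remaining 23 m³)
C3 (36 m³) → container 3 (remaining 14 m³)
C4 (29 m³) → container 4 (remaining 21 m³)
C5 (34 m³) → container 5 (remaining 16 m³)
C6 (34 m³) → container 6 (remaining 16 m³)
C7 (7 m³) → container 1 (remaining 16 m³)
C8 (6 m³) → container 1 (remaining 10 m³)
C9 (28 m³) → container 7 (remaining 22 m³)
C10 (29 m³) → container 8 (remaining 21 m³)
C11 (8 m³) → container 1 (remaining 2 m³)
C12 (5 m³) → container 2 (remaining 18 m³)

8 containers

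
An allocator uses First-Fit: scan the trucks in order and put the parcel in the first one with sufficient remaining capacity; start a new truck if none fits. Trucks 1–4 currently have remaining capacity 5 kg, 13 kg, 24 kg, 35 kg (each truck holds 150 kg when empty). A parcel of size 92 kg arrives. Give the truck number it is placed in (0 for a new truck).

0

No truck has ≥ 92 kg free, so a new truck is opened.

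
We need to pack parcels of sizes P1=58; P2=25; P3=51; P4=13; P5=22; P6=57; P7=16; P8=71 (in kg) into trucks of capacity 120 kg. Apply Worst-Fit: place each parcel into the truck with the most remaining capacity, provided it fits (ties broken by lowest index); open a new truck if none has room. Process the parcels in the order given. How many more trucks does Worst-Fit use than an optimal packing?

Worst-Fit: [58,25] [51,13,22] [57,16] [71] → 4 trucks.
Total size 313 kg; any packing needs at least ⌈313/120⌉ = 3 trucks.
An optimal packing achieves that bound: [71,25,22] [58,57] [51,16,13] → 3 trucks.
Excess: 4 − 3 = 1.

1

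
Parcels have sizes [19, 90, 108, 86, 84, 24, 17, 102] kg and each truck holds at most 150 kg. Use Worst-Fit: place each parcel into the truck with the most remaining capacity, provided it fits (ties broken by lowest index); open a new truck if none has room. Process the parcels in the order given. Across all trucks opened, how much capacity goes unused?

220

19 kg → truck 1 (remaining 131 kg)
90 kg → truck 1 (remaining 41 kg)
108 kg → truck 2 (remaining 42 kg)
86 kg → truck 3 (remaining 64 kg)
84 kg → truck 4 (remaining 66 kg)
24 kg → truck 4 (remaining 42 kg)
17 kg → truck 3 (remaining 47 kg)
102 kg → truck 5 (remaining 48 kg)
5 trucks × 150 kg = 750 kg; used 530 kg; unused 220 kg.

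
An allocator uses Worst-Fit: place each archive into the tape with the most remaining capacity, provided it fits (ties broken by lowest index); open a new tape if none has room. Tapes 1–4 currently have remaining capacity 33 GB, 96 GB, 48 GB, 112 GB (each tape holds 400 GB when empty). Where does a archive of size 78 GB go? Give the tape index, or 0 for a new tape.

Tapes with room: tape 2 (96 GB), tape 4 (112 GB).
Most room is tape 4 with 112 GB free.

4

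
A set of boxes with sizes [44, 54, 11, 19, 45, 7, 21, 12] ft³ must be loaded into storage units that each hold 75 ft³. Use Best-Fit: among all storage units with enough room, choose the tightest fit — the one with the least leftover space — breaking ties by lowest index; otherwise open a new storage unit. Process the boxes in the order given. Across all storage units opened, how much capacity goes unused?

12

Put 44 ft³ in storage unit 1; 31 ft³ remain.
Put 54 ft³ in storage unit 2; 21 ft³ remain.
Put 11 ft³ in storage unit 2; 10 ft³ remain.
Put 19 ft³ in storage unit 1; 12 ft³ remain.
Put 45 ft³ in storage unit 3; 30 ft³ remain.
Put 7 ft³ in storage unit 2; 3 ft³ remain.
Put 21 ft³ in storage unit 3; 9 ft³ remain.
Put 12 ft³ in storage unit 1; 0 ft³ remain.
3 storage units × 75 ft³ = 225 ft³; used 213 ft³; unused 12 ft³.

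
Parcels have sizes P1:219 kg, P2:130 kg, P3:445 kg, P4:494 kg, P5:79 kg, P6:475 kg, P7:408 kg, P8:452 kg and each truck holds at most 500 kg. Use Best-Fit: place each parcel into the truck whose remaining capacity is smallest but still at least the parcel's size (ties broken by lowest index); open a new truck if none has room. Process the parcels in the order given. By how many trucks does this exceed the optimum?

Best-Fit: [219,130,79] [445] [494] [475] [408] [452] → 6 trucks.
Total size 2702 kg; any packing needs at least ⌈2702/500⌉ = 6 trucks.
So 6 is already optimal.

0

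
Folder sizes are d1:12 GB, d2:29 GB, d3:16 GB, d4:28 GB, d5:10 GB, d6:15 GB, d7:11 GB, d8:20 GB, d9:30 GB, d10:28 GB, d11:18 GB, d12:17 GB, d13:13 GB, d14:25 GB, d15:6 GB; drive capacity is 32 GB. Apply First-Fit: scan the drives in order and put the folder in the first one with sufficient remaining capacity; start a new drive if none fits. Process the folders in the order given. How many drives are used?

10

Put d1 (12 GB) in drive 1; 20 GB remain.
Put d2 (29 GB) in drive 2; 3 GB remain.
Put d3 (16 GB) in drive 1; 4 GB remain.
Put d4 (28 GB) in drive 3; 4 GB remain.
Put d5 (10 GB) in drive 4; 22 GB remain.
Put d6 (15 GB) in drive 4; 7 GB remain.
Put d7 (11 GB) in drive 5; 21 GB remain.
Put d8 (20 GB) in drive 5; 1 GB remain.
Put d9 (30 GB) in drive 6; 2 GB remain.
Put d10 (28 GB) in drive 7; 4 GB remain.
Put d11 (18 GB) in drive 8; 14 GB remain.
Put d12 (17 GB) in drive 9; 15 GB remain.
Put d13 (13 GB) in drive 8; 1 GB remain.
Put d14 (25 GB) in drive 10; 7 GB remain.
Put d15 (6 GB) in drive 4; 1 GB remain.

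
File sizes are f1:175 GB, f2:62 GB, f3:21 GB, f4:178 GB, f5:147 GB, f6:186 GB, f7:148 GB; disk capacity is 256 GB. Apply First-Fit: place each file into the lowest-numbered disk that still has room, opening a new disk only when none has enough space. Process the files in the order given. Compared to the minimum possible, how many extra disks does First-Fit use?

0

First-Fit: [175,62] [21,178] [147] [186] [148] → 5 disks.
5 files exceed 128 GB (half the capacity), and no two of those can share a disk, so at least 5 disks are needed.
So 5 is already optimal.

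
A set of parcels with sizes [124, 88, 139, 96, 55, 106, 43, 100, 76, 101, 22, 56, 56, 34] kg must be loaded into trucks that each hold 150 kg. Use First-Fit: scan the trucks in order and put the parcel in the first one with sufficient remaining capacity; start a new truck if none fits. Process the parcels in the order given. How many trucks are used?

9 trucks

124 kg → truck 1 (remaining 26 kg)
88 kg → truck 2 (remaining 62 kg)
139 kg → truck 3 (remaining 11 kg)
96 kg → truck 4 (remaining 54 kg)
55 kg → truck 2 (remaining 7 kg)
106 kg → truck 5 (remaining 44 kg)
43 kg → truck 4 (remaining 11 kg)
100 kg → truck 6 (remaining 50 kg)
76 kg → truck 7 (remaining 74 kg)
101 kg → truck 8 (remaining 49 kg)
22 kg → truck 1 (remaining 4 kg)
56 kg → truck 7 (remaining 18 kg)
56 kg → truck 9 (remaining 94 kg)
34 kg → truck 5 (remaining 10 kg)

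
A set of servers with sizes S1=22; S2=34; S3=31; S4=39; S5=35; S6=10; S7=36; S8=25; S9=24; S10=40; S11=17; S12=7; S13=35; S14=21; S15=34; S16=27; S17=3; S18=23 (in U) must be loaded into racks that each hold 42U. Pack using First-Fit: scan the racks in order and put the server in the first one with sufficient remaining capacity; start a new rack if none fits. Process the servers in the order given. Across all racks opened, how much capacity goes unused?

Put S1 (22U) in rack 1; 20U remain.
Put S2 (34U) in rack 2; 8U remain.
Put S3 (31U) in rack 3; 11U remain.
Put S4 (39U) in rack 4; 3U remain.
Put S5 (35U) in rack 5; 7U remain.
Put S6 (10U) in rack 1; 10U remain.
Put S7 (36U) in rack 6; 6U remain.
Put S8 (25U) in rack 7; 17U remain.
Put S9 (24U) in rack 8; 18U remain.
Put S10 (40U) in rack 9; 2U remain.
Put S11 (17U) in rack 7; 0U remain.
Put S12 (7U) in rack 1; 3U remain.
Put S13 (35U) in rack 10; 7U remain.
Put S14 (21U) in rack 11; 21U remain.
Put S15 (34U) in rack 12; 8U remain.
Put S16 (27U) in rack 13; 15U remain.
Put S17 (3U) in rack 1; 0U remain.
Put S18 (23U) in rack 14; 19U remain.
14 racks × 42U = 588U; used 463U; unused 125U.

125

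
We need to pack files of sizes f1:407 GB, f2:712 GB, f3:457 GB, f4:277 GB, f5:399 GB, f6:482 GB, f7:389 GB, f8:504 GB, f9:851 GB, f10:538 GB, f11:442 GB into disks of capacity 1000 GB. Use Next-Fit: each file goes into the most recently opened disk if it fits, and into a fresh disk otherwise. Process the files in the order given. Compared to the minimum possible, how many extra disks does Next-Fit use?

1

Next-Fit: [407] [712] [457,277] [399,482] [389,504] [851] [538,442] → 7 disks.
Total size 5458 GB; any packing needs at least ⌈5458/1000⌉ = 6 disks.
An optimal packing achieves that bound: [851] [712,277] [538,457] [504,482] [442,407] [399,389] → 6 disks.
Excess: 7 − 6 = 1.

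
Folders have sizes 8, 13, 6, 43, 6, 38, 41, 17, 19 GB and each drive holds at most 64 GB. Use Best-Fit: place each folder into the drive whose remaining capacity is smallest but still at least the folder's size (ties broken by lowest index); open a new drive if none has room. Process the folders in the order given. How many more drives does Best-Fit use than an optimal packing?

1

Best-Fit: [8,13,6] [43,6] [38,19] [41,17] → 4 drives.
Total size 191 GB; any packing needs at least ⌈191/64⌉ = 3 drives.
An optimal packing achieves that bound: [43,13,8] [41,17,6] [38,19,6] → 3 drives.
Excess: 4 − 3 = 1.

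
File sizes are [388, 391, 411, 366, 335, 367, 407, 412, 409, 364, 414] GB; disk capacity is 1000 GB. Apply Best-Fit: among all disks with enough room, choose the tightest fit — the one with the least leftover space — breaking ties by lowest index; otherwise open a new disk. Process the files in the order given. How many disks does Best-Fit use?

6 disks

disk 1: place 388 GB, 612 GB left
disk 1: place 391 GB, 221 GB left
disk 2: place 411 GB, 589 GB left
disk 2: place 366 GB, 223 GB left
disk 3: place 335 GB, 665 GB left
disk 3: place 367 GB, 298 GB left
disk 4: place 407 GB, 593 GB left
disk 4: place 412 GB, 181 GB left
disk 5: place 409 GB, 591 GB left
disk 5: place 364 GB, 227 GB left
disk 6: place 414 GB, 586 GB left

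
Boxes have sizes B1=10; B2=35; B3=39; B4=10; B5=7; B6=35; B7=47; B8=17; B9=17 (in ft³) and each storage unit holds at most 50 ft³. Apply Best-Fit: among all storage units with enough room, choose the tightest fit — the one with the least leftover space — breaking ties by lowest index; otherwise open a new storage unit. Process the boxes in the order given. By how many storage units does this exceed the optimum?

0

Best-Fit: [10,35] [39,10] [7,35] [47] [17,17] → 5 storage units.
Total size 217 ft³; any packing needs at least ⌈217/50⌉ = 5 storage units.
So 5 is already optimal.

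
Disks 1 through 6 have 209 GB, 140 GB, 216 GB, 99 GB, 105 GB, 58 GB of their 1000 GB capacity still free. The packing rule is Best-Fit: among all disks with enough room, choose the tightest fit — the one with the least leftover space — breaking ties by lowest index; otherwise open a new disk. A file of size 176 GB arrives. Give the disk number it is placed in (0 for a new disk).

1

Disks with room: disk 1 (209 GB), disk 3 (216 GB).
Tightest fit is disk 1 with 209 GB free.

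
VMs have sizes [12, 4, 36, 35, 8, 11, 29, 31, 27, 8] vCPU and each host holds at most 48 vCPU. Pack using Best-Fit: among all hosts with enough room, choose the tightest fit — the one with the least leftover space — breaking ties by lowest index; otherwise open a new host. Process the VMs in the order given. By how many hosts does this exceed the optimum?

0

Best-Fit: [12,4,29] [36,8] [35,11] [31,8] [27] → 5 hosts.
Total size 201 vCPU; any packing needs at least ⌈201/48⌉ = 5 hosts.
So 5 is already optimal.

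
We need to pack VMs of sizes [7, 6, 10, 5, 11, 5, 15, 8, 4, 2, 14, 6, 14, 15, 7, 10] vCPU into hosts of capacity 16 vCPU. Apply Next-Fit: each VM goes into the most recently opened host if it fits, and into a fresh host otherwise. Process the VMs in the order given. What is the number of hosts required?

11 hosts

host 1: place 7 vCPU, 9 vCPU left
host 1: place 6 vCPU, 3 vCPU left
host 2: place 10 vCPU, 6 vCPU left
host 2: place 5 vCPU, 1 vCPU left
host 3: place 11 vCPU, 5 vCPU left
host 3: place 5 vCPU, 0 vCPU left
host 4: place 15 vCPU, 1 vCPU left
host 5: place 8 vCPU, 8 vCPU left
host 5: place 4 vCPU, 4 vCPU left
host 5: place 2 vCPU, 2 vCPU left
host 6: place 14 vCPU, 2 vCPU left
host 7: place 6 vCPU, 10 vCPU left
host 8: place 14 vCPU, 2 vCPU left
host 9: place 15 vCPU, 1 vCPU left
host 10: place 7 vCPU, 9 vCPU left
host 11: place 10 vCPU, 6 vCPU left
Final hosts: [7,6] [10,5] [11,5] [15] [8,4,2] [14] [6] [14] [15] [7] [10].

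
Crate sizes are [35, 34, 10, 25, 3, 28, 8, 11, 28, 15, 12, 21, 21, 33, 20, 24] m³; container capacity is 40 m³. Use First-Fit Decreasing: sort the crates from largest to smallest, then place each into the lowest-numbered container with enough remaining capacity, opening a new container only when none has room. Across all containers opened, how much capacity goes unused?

72

Sorted descending: 35, 34, 33, 28, 28, 25, 24, 21, 21, 20, 15, 12, 11, 10, 8, 3.
container 1: place 35 m³, 5 m³ left
container 2: place 34 m³, 6 m³ left
container 3: place 33 m³, 7 m³ left
container 4: place 28 m³, 12 m³ left
container 5: place 28 m³, 12 m³ left
container 6: place 25 m³, 15 m³ left
container 7: place 24 m³, 16 m³ left
container 8: place 21 m³, 19 m³ left
container 9: place 21 m³, 19 m³ left
container 10: place 20 m³, 20 m³ left
container 6: place 15 m³, 0 m³ left
container 4: place 12 m³, 0 m³ left
container 5: place 11 m³, 1 m³ left
container 7: place 10 m³, 6 m³ left
container 8: place 8 m³, 11 m³ left
container 1: place 3 m³, 2 m³ left
10 containers × 40 m³ = 400 m³; used 328 m³; unused 72 m³.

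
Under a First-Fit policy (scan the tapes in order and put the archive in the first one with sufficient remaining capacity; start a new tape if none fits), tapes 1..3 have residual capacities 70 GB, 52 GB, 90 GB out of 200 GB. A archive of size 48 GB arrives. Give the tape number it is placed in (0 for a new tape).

Tapes with room: tape 1 (70 GB), tape 2 (52 GB), tape 3 (90 GB).
The first with room is tape 1.

1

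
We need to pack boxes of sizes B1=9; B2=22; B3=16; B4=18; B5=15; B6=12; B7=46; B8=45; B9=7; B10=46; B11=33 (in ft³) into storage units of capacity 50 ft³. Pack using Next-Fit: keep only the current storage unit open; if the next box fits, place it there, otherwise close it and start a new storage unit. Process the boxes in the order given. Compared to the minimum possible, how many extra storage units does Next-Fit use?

1

Next-Fit: [9,22,16] [18,15,12] [46] [45] [7] [46] [33] → 7 storage units.
Total size 269 ft³; any packing needs at least ⌈269/50⌉ = 6 storage units.
An optimal packing achieves that bound: [46] [46] [45] [33,16] [22,18,9] [15,12,7] → 6 storage units.
Excess: 7 − 6 = 1.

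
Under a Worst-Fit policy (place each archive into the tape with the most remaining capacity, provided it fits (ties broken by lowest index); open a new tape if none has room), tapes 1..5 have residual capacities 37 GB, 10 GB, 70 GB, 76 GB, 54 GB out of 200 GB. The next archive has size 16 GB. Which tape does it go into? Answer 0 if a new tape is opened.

Tapes with room: tape 1 (37 GB), tape 3 (70 GB), tape 4 (76 GB), tape 5 (54 GB).
Most room is tape 4 with 76 GB free.

4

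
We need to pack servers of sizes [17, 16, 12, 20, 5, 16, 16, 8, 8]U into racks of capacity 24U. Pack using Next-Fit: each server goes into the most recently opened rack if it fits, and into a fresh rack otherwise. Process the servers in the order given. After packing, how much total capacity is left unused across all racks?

50

Put 17U in rack 1; 7U remain.
Put 16U in rack 2; 8U remain.
Put 12U in rack 3; 12U remain.
Put 20U in rack 4; 4U remain.
Put 5U in rack 5; 19U remain.
Put 16U in rack 5; 3U remain.
Put 16U in rack 6; 8U remain.
Put 8U in rack 6; 0U remain.
Put 8U in rack 7; 16U remain.
7 racks × 24U = 168U; used 118U; unused 50U.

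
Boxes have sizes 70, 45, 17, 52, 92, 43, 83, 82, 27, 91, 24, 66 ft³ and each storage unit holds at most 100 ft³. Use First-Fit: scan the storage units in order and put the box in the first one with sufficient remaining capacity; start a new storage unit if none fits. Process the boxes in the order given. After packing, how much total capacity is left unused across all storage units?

108

storage unit 1: place 70 ft³, 30 ft³ left
storage unit 2: place 45 ft³, 55 ft³ left
storage unit 1: place 17 ft³, 13 ft³ left
storage unit 2: place 52 ft³, 3 ft³ left
storage unit 3: place 92 ft³, 8 ft³ left
storage unit 4: place 43 ft³, 57 ft³ left
storage unit 5: place 83 ft³, 17 ft³ left
storage unit 6: place 82 ft³, 18 ft³ left
storage unit 4: place 27 ft³, 30 ft³ left
storage unit 7: place 91 ft³, 9 ft³ left
storage unit 4: place 24 ft³, 6 ft³ left
storage unit 8: place 66 ft³, 34 ft³ left
8 storage units × 100 ft³ = 800 ft³; used 692 ft³; unused 108 ft³.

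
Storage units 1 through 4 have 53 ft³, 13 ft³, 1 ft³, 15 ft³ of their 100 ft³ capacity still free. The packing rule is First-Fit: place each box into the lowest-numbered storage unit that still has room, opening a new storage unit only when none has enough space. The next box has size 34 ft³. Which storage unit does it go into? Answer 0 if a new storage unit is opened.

1

Storage units with room: storage unit 1 (53 ft³).
The first with room is storage unit 1.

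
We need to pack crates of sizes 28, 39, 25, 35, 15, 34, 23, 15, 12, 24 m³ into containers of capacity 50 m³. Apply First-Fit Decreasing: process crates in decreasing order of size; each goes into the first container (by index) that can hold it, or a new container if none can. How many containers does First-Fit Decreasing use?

6 containers

Sorted descending: 39, 35, 34, 28, 25, 24, 23, 15, 15, 12.
container 1: place 39 m³, 11 m³ left
container 2: place 35 m³, 15 m³ left
container 3: place 34 m³, 16 m³ left
container 4: place 28 m³, 22 m³ left
container 5: place 25 m³, 25 m³ left
container 5: place 24 m³, 1 m³ left
container 6: place 23 m³, 27 m³ left
container 2: place 15 m³, 0 m³ left
container 3: place 15 m³, 1 m³ left
container 4: place 12 m³, 10 m³ left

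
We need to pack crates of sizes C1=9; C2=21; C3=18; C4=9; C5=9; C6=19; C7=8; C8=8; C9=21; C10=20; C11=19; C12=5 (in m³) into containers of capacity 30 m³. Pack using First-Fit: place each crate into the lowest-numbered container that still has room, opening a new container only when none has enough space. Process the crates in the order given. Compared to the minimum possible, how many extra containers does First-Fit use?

First-Fit: [9,21] [18,9] [9,19] [8,8,5] [21] [20] [19] → 7 containers.
Total size 166 m³; any packing needs at least ⌈166/30⌉ = 6 containers.
An optimal packing achieves that bound: [21,9] [21,9] [20,9] [19,8] [19,8] [18,5] → 6 containers.
Excess: 7 − 6 = 1.

1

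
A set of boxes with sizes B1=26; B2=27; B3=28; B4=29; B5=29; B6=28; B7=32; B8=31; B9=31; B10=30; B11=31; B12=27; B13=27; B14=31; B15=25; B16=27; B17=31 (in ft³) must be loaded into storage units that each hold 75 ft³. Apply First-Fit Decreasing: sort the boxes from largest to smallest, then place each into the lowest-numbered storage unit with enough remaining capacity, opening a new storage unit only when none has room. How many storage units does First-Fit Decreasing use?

Sorted descending: 32, 31, 31, 31, 31, 31, 30, 29, 29, 28, 28, 27, 27, 27, 27, 26, 25.
32 ft³ → storage unit 1 (remaining 43 ft³)
31 ft³ → storage unit 1 (remaining 12 ft³)
31 ft³ → storage unit 2 (remaining 44 ft³)
31 ft³ → storage unit 2 (remaining 13 ft³)
31 ft³ → storage unit 3 (remaining 44 ft³)
31 ft³ → storage unit 3 (remaining 13 ft³)
30 ft³ → storage unit 4 (remaining 45 ft³)
29 ft³ → storage unit 4 (remaining 16 ft³)
29 ft³ → storage unit 5 (remaining 46 ft³)
28 ft³ → storage unit 5 (remaining 18 ft³)
28 ft³ → storage unit 6 (remaining 47 ft³)
27 ft³ → storage unit 6 (remaining 20 ft³)
27 ft³ → storage unit 7 (remaining 48 ft³)
27 ft³ → storage unit 7 (remaining 21 ft³)
27 ft³ → storage unit 8 (remaining 48 ft³)
26 ft³ → storage unit 8 (remaining 22 ft³)
25 ft³ → storage unit 9 (remaining 50 ft³)

9 storage units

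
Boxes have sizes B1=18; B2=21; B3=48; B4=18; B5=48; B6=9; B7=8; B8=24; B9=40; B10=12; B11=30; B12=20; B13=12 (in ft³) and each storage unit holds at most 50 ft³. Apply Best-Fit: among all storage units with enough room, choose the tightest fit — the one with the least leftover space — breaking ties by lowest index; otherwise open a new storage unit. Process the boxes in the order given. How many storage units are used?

7

storage unit 1: place B1 (18 ft³), 32 ft³ left
storage unit 1: place B2 (21 ft³), 11 ft³ left
storage unit 2: place B3 (48 ft³), 2 ft³ left
storage unit 3: place B4 (18 ft³), 32 ft³ left
storage unit 4: place B5 (48 ft³), 2 ft³ left
storage unit 1: place B6 (9 ft³), 2 ft³ left
storage unit 3: place B7 (8 ft³), 24 ft³ left
storage unit 3: place B8 (24 ft³), 0 ft³ left
storage unit 5: place B9 (40 ft³), 10 ft³ left
storage unit 6: place B10 (12 ft³), 38 ft³ left
storage unit 6: place B11 (30 ft³), 8 ft³ left
storage unit 7: place B12 (20 ft³), 30 ft³ left
storage unit 7: place B13 (12 ft³), 18 ft³ left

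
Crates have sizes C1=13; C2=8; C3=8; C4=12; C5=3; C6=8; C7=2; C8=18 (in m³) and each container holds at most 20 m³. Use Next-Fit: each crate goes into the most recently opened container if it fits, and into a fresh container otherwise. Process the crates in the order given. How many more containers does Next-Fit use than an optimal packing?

1

Next-Fit: [13] [8,8] [12,3] [8,2] [18] → 5 containers.
Total size 72 m³; any packing needs at least ⌈72/20⌉ = 4 containers.
An optimal packing achieves that bound: [18,2] [13,3] [12,8] [8,8] → 4 containers.
Excess: 5 − 4 = 1.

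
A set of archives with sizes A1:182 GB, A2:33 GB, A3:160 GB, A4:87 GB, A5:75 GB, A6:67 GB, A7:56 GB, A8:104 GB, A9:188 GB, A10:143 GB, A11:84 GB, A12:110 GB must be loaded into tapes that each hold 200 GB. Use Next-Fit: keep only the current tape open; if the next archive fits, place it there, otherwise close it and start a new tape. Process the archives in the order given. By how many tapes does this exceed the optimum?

Next-Fit: [182] [33,160] [87,75] [67,56] [104] [188] [143] [84,110] → 8 tapes.
Total size 1289 GB; any packing needs at least ⌈1289/200⌉ = 7 tapes.
An optimal packing achieves that bound: [188] [182] [160,33] [143,56] [110,87] [104,84] [75,67] → 7 tapes.
Excess: 8 − 7 = 1.

1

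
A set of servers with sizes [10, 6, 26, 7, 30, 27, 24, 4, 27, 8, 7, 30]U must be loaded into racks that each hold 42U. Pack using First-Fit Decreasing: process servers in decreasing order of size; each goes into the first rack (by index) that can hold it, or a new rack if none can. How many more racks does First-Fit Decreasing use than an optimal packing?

First-Fit Decreasing: [30,10] [30,8,4] [27,7,7] [27,6] [26] [24] → 6 racks.
6 servers exceed 21U (half the capacity), and no two of those can share a rack, so at least 6 racks are needed.
So 6 is already optimal.

0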